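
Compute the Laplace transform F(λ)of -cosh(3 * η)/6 -λ/(6 * λ^2 - 54)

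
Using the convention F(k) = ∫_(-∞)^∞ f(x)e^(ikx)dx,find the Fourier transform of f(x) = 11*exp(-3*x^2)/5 11*sqrt(3)*sqrt(pi)*exp(-k^2/12)/15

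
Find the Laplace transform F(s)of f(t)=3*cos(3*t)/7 3*s/(7*(s^2 + 9))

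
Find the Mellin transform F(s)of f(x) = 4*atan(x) -2*pi*sec(pi*s/2)/s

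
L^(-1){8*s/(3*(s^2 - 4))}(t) 8*cosh(2*t)/3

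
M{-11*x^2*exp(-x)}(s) -11*gamma(s + 2)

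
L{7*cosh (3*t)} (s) 7*s/ (s^2 - 9)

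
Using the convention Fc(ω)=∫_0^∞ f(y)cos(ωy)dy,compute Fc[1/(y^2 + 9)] pi*exp(-3*ω)/6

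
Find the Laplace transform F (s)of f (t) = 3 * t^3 18/s^4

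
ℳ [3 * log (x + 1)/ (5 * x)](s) -3 * pi * csc (pi * s)/ (5 * s - 5)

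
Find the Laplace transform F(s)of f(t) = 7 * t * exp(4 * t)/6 7/(6 * (s - 4)^2)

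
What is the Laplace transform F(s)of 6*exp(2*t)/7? 6/(7*(s - 2))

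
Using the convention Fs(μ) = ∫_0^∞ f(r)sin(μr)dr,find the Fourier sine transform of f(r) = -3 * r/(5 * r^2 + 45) -3 * pi * exp(-3 * μ)/10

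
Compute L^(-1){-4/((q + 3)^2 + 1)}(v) -4*exp(-3*v)*sin(v)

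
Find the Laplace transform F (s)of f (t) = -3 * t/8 -3/ (8 * s^2)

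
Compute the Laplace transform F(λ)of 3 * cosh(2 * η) 3 * λ/(λ^2 - 4)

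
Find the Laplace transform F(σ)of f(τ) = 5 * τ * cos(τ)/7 5 * (σ^2-1)/(7 * (σ^2 + 1)^2)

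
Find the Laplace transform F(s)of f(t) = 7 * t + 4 7/s^2 + 4/s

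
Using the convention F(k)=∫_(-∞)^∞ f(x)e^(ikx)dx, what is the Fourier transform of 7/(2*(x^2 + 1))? 7*pi*exp(-Abs(k))/2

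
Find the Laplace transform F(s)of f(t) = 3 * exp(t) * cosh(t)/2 3 * (s - 1)/(2 * s * (s - 2))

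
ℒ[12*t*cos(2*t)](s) 12*(s^2 - 4)/(s^2 + 4)^2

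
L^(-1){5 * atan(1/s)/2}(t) 5 * sin(t)/(2 * t)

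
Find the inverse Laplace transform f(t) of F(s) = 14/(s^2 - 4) 7 * sinh(2 * t) 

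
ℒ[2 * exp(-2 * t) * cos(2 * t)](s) 2 * (s + 2)/((s + 2)^2 + 4)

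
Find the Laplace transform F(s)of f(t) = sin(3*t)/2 3/(2*(s^2 + 9))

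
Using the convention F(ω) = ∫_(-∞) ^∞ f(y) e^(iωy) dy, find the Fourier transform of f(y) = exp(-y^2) sqrt(pi) * exp(-ω^2/4) 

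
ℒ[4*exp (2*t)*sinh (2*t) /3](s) 8/ (3*s*(s - 4) ) 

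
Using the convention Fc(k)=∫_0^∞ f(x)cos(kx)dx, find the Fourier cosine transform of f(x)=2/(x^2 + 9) pi * exp(-3 * k)/3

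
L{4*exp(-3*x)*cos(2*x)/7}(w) 4*(w + 3)/(7*((w + 3)^2 + 4))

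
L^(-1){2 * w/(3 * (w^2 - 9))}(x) 2 * cosh(3 * x)/3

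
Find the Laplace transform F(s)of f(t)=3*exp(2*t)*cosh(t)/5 3*(s - 2)/(5*((s - 2)^2 - 1))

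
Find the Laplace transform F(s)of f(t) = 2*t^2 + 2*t 2/s^2 + 4/s^3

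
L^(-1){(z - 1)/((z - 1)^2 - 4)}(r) exp(r) * cosh(2 * r)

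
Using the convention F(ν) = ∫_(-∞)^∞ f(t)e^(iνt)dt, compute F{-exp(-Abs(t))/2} -1/(ν^2 + 1)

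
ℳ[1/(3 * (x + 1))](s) pi * csc(pi * s)/3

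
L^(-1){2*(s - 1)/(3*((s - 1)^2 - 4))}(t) 2*exp(t)*cosh(2*t)/3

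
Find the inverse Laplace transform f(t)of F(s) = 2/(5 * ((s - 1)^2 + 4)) exp(t) * sin(2 * t)/5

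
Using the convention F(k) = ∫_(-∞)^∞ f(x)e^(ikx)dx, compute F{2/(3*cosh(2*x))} pi/(3*cosh(pi*k/4))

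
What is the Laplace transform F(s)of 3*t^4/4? 18/s^5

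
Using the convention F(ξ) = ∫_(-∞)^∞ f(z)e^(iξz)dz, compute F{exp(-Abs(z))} 2/(ξ^2+1)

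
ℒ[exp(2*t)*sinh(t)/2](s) 1/(2*((s - 2)^2-1))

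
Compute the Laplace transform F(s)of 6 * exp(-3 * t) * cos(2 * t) 6 * (s+3)/((s+3)^2+4)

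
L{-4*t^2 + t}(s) s^(-2) - 8/s^3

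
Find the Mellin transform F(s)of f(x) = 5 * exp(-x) 5 * gamma(s)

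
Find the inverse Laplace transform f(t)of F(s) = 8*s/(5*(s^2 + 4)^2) 2*t*sin(2*t)/5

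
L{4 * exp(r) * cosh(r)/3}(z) 4 * (z - 1)/(3 * z * (z - 2))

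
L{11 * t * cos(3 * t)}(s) 11 * (s^2 - 9)/(s^2 + 9)^2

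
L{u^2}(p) 2/p^3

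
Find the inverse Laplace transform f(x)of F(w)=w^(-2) x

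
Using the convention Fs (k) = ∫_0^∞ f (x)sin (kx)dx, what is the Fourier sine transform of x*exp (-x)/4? k/ (2*(k^2+1)^2)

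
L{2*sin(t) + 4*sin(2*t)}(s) 2/(s^2 + 1) + 8/(s^2 + 4)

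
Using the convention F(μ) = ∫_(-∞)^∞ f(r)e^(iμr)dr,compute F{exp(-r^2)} sqrt(pi)*exp(-μ^2/4)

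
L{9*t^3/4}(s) 27/(2*s^4)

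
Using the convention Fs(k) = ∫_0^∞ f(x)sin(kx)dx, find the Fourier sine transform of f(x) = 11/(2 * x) 11 * pi/4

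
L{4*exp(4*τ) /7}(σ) 4/(7*(σ - 4) ) 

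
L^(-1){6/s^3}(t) 3*t^2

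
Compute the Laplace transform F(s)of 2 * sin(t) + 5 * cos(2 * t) 5 * s/(s^2 + 4) + 2/(s^2 + 1)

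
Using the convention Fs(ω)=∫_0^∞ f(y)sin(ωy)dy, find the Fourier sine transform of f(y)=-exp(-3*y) -ω/(ω^2+9)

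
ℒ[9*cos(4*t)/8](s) 9*s/(8*(s^2 + 16))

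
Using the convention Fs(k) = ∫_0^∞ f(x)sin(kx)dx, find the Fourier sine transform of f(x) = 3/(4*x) 3*pi/8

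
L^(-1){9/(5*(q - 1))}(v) 9*exp(v)/5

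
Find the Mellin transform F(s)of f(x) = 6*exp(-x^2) 3*gamma(s/2)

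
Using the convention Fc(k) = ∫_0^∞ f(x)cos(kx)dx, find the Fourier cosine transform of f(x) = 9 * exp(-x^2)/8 9 * sqrt(pi) * exp(-k^2/4)/16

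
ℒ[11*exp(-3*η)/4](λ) 11/(4*(λ + 3))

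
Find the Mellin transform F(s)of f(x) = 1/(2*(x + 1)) pi*csc(pi*s)/2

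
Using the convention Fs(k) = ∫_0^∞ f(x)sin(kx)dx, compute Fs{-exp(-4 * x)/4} -k/(4 * k^2+64)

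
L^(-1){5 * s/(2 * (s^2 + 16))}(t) 5 * cos(4 * t)/2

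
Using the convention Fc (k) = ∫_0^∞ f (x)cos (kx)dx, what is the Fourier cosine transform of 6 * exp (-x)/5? 6/ (5 * (k^2 + 1))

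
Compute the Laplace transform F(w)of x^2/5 2/(5 * w^3)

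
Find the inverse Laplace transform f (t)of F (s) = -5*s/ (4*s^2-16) -5*cosh (2*t)/4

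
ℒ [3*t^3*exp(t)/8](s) 9/(4*(s - 1)^4)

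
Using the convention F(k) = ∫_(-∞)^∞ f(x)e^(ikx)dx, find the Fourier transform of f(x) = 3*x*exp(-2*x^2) 3*sqrt(2)*I*sqrt(pi)*k*exp(-k^2/8)/8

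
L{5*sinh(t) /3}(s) 5/(3*(s^2 - 1) ) 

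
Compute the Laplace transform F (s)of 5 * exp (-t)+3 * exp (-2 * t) 5/ (s+1)+3/ (s+2)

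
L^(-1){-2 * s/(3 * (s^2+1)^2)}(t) -t * sin(t)/3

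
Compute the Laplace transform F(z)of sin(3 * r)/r atan(3/z)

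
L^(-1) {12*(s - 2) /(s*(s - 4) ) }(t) 12*exp(2*t)*cosh(2*t) 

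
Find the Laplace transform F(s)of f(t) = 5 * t 5/s^2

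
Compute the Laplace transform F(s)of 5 5/s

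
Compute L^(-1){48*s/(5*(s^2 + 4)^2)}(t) 12*t*sin(2*t)/5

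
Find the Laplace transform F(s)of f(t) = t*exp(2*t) (s - 2)^(-2)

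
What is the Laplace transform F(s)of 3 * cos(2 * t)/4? 3 * s/(4 * (s^2 + 4))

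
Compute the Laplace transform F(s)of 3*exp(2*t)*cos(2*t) 3*(s - 2)/((s - 2)^2 + 4)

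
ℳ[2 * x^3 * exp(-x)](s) 2 * gamma(s + 3)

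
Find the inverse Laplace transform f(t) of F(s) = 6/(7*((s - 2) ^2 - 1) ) 6*exp(2*t)*sinh(t) /7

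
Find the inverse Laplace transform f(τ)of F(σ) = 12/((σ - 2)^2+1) 12 * exp(2 * τ) * sin(τ)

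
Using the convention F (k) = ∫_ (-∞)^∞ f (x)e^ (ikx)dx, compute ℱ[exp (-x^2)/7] sqrt (pi) * exp (-k^2/4)/7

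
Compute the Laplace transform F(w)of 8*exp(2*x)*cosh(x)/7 8*(w - 2)/(7*((w - 2)^2 - 1))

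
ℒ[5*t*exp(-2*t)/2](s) 5/(2*(s + 2)^2)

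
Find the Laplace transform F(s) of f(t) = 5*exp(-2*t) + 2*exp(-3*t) 2/(s + 3) + 5/(s + 2) 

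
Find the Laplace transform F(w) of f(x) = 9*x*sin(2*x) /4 9*w/(w^2 + 4) ^2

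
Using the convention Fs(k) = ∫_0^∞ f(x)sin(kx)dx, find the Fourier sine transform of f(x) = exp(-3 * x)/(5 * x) atan(k/3)/5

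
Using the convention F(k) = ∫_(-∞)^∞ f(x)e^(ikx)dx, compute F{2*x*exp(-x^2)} I*sqrt(pi)*k*exp(-k^2/4)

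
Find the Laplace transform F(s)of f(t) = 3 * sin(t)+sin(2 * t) 3/(s^2+1)+2/(s^2+4)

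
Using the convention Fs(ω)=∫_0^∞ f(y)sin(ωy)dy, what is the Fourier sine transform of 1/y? pi/2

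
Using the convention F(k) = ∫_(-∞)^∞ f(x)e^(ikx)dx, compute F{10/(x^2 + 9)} 10*pi*exp(-3*Abs(k))/3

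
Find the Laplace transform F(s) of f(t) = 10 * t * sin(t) 20 * s/(s^2 + 1) ^2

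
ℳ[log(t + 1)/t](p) -pi * csc(pi * p)/(p - 1)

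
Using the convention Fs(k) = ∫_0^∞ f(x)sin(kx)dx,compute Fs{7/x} 7*pi/2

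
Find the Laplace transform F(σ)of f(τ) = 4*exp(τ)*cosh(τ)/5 4*(σ - 1)/(5*σ*(σ - 2))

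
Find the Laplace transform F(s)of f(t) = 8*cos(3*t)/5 8*s/(5*(s^2 + 9))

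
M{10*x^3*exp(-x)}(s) 10*gamma(s + 3)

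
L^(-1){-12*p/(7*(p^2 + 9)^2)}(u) -2*u*sin(3*u)/7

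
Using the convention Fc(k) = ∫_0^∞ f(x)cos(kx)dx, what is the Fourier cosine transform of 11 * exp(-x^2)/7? 11 * sqrt(pi) * exp(-k^2/4)/14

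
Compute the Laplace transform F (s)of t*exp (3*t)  (s - 3)^ (-2)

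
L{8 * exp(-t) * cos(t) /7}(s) 8 * (s + 1) /(7 * ((s + 1) ^2 + 1) ) 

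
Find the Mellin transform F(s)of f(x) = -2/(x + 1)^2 2*pi*(s - 1)/sin(pi*s)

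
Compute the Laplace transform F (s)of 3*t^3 18/s^4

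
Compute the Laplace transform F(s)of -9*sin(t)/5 -9/(5*s^2 + 5)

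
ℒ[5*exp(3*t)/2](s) 5/(2*(s - 3))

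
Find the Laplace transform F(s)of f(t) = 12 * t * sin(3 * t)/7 72 * s/(7 * (s^2 + 9)^2)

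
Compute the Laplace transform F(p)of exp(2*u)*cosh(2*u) (p - 2)/(p*(p - 4))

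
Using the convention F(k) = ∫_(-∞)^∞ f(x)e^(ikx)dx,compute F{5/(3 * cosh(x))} 5 * pi/(3 * cosh(pi * k/2))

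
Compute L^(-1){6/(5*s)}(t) 6/5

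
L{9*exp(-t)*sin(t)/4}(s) 9/(4*((s+1)^2+1))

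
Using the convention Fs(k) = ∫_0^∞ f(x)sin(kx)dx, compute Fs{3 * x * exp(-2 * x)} 12 * k/(k^2+4)^2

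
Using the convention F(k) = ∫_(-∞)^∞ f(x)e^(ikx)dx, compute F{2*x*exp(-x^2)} I*sqrt(pi)*k*exp(-k^2/4)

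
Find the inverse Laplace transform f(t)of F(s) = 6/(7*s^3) 3*t^2/7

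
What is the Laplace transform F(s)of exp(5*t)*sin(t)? 1/((s - 5)^2 + 1)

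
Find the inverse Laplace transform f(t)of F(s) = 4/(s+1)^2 4 * t * exp(-t)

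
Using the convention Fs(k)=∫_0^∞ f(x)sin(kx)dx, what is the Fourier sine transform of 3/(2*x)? 3*pi/4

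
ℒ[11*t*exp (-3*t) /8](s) 11/ (8*(s + 3) ^2) 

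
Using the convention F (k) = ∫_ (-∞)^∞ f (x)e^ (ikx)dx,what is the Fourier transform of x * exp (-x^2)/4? I * sqrt (pi) * k * exp (-k^2/4)/8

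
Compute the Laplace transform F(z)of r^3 6/z^4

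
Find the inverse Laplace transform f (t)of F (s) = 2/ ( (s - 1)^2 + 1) 2 * exp (t) * sin (t)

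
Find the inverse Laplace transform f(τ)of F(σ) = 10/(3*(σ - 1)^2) 10*τ*exp(τ)/3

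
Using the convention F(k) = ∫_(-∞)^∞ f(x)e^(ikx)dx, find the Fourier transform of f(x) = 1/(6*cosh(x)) pi/(6*cosh(pi*k/2))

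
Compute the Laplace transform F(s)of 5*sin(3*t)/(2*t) 5*atan(3/s)/2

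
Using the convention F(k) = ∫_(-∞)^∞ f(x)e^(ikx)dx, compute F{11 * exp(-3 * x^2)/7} 11 * sqrt(3) * sqrt(pi) * exp(-k^2/12)/21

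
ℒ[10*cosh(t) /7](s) 10*s/(7*(s^2 - 1) ) 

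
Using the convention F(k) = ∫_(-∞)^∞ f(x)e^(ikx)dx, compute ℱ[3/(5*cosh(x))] 3*pi/(5*cosh(pi*k/2))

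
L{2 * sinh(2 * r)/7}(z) 4/(7 * (z^2 - 4))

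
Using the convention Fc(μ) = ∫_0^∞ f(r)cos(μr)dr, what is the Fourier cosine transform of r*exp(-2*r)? (4 - μ^2)/(μ^2 + 4)^2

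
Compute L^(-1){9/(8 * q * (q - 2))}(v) 9 * exp(v) * sinh(v)/8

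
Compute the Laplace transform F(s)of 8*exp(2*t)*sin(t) 8/((s - 2)^2 + 1)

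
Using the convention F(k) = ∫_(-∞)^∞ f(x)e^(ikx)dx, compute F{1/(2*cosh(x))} pi/(2*cosh(pi*k/2))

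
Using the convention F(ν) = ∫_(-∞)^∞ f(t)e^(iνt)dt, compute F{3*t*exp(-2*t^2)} 3*sqrt(2)*I*sqrt(pi)*ν*exp(-ν^2/8)/8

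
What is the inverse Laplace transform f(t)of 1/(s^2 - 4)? sinh(2*t)/2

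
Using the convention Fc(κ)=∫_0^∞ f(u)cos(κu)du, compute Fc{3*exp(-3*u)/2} 9/(2*(κ^2+9))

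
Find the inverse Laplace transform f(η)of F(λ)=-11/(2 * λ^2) -11 * η/2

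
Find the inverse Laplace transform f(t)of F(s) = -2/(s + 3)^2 -2 * t * exp(-3 * t)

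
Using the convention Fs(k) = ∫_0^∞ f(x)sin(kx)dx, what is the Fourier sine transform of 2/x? pi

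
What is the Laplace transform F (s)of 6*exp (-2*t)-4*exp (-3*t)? 6/ (s + 2)-4/ (s + 3)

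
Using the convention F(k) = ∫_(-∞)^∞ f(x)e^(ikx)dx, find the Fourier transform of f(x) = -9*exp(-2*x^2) -9*sqrt(2)*sqrt(pi)*exp(-k^2/8)/2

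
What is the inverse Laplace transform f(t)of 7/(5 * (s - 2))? 7 * exp(2 * t)/5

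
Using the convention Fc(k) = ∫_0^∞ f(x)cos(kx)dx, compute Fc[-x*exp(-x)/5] (k^2 - 1)/(5*(k^2 + 1)^2)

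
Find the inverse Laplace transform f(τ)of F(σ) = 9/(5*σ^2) 9*τ/5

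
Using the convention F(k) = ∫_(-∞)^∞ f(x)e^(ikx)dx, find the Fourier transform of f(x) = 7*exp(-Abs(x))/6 7/(3*(k^2 + 1))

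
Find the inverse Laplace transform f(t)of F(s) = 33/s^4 11*t^3/2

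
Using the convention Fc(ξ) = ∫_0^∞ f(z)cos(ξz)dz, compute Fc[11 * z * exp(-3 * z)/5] 11 * (9 - ξ^2)/(5 * (ξ^2 + 9)^2)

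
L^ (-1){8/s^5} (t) t^4/3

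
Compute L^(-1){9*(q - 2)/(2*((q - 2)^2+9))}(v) 9*exp(2*v)*cos(3*v)/2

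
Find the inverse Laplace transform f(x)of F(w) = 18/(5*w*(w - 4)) 9*exp(2*x)*sinh(2*x)/5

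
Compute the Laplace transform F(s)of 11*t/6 11/(6*s^2)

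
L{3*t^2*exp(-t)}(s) 6/(s + 1)^3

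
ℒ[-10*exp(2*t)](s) -10/(s - 2)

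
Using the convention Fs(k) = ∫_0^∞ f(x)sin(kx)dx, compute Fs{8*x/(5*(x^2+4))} 4*pi*exp(-2*k)/5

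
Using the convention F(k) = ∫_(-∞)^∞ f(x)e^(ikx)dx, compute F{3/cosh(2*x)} 3*pi/(2*cosh(pi*k/4))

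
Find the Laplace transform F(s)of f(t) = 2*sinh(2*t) 4/(s^2 - 4)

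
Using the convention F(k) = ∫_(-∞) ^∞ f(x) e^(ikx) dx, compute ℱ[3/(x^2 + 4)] 3*pi*exp(-2*Abs(k) ) /2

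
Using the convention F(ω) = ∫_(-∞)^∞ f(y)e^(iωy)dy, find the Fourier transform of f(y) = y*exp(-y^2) I*sqrt(pi)*ω*exp(-ω^2/4)/2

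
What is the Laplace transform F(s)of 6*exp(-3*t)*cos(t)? 6*(s + 3)/((s + 3)^2 + 1)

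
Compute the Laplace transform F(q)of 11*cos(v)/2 11*q/(2*(q^2 + 1))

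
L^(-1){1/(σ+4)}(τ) exp(-4 * τ)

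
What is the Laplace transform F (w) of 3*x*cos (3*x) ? 3*(w^2 - 9) / (w^2 + 9) ^2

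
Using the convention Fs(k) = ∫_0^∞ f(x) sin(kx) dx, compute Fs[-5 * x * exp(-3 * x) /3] -10 * k/(k^2 + 9) ^2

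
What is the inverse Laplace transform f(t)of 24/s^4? 4*t^3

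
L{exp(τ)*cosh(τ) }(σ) (σ - 1) /(σ*(σ - 2) ) 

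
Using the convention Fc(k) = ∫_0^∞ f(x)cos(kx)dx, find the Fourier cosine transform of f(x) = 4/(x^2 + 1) 2 * pi * exp(-k)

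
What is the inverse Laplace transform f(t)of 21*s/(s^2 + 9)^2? 7*t*sin(3*t)/2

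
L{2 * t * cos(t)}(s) 2 * (s^2 - 1)/(s^2 + 1)^2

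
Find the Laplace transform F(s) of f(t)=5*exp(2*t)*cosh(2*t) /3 5*(s - 2) /(3*s*(s - 4) ) 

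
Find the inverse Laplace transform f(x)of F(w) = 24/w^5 x^4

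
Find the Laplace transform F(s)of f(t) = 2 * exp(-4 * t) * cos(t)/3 2 * (s + 4)/(3 * ((s + 4)^2 + 1))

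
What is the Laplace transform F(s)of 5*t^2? 10/s^3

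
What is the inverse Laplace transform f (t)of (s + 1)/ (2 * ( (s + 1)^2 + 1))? exp (-t) * cos (t)/2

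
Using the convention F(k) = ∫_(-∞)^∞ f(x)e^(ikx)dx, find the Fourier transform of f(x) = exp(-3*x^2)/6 sqrt(3)*sqrt(pi)*exp(-k^2/12)/18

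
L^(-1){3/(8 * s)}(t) 3/8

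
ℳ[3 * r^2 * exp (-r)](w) 3 * gamma (w+2)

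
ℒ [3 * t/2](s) 3/(2 * s^2)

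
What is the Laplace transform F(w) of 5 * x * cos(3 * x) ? 5 * (w^2 - 9) /(w^2 + 9) ^2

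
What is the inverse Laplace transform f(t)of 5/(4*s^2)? 5*t/4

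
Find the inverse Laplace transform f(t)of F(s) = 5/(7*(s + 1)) 5*exp(-t)/7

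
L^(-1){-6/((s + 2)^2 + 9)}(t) -2 * exp(-2 * t) * sin(3 * t)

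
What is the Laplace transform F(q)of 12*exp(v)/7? 12/(7*(q - 1))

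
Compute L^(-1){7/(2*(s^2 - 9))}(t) 7*sinh(3*t)/6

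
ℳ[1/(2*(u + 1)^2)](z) (-pi*z + pi)/(2*sin(pi*z))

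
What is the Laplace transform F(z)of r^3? 6/z^4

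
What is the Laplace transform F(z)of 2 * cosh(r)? 2 * z/(z^2 - 1)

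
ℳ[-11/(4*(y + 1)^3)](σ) -11*pi*(σ - 2)*(σ - 1)/(8*sin(pi*σ))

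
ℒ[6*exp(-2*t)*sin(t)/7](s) 6/(7*((s + 2)^2 + 1))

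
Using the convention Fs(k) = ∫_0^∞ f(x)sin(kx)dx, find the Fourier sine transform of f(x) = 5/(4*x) 5*pi/8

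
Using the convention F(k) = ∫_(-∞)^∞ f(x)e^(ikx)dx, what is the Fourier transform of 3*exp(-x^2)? 3*sqrt(pi)*exp(-k^2/4)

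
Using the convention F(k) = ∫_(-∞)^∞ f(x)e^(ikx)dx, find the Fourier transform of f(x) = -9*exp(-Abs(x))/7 -18/(7*k^2 + 7)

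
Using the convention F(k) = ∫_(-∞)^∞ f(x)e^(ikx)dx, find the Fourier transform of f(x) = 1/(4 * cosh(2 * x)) pi/(8 * cosh(pi * k/4))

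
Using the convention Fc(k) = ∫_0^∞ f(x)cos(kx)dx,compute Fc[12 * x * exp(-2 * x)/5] 12 * (4 - k^2)/(5 * (k^2 + 4)^2)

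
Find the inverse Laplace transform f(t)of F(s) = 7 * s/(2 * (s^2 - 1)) 7 * cosh(t)/2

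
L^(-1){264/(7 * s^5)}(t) 11 * t^4/7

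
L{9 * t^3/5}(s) 54/(5 * s^4)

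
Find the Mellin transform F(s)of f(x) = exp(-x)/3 gamma(s)/3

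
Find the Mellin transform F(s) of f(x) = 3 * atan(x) -3 * pi * sec(pi * s/2) /(2 * s) 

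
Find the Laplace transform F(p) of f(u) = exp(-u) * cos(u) (p + 1) /((p + 1) ^2 + 1) 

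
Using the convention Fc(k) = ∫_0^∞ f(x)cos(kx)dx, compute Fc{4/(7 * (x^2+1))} 2 * pi * exp(-k)/7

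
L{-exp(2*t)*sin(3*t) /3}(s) -1/((s - 2) ^2 + 9) 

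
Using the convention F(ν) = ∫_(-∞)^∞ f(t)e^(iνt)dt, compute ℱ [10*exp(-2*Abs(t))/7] 40/(7*(ν^2 + 4))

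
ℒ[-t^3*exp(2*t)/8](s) -3/(4*(s - 2)^4)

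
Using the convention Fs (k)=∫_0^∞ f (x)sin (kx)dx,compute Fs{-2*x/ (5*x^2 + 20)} -pi*exp (-2*k)/5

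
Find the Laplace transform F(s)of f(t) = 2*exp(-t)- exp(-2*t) 2/(s + 1)-1/(s + 2)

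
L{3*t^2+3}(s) 6/s^3+3/s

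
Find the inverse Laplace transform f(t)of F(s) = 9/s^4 3*t^3/2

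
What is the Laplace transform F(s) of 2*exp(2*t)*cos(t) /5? 2*(s - 2) /(5*((s - 2) ^2 + 1) ) 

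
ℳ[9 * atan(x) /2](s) -9 * pi * sec(pi * s/2) /(4 * s) 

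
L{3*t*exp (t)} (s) 3/ (s - 1)^2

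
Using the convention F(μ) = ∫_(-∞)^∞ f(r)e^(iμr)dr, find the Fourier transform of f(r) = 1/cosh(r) pi/cosh(pi * μ/2)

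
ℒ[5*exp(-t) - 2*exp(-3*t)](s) 5/(s + 1) - 2/(s + 3)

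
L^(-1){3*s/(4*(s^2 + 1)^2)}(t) 3*t*sin(t)/8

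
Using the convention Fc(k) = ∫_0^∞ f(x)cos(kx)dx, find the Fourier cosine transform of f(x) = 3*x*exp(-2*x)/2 3*(4 - k^2)/(2*(k^2 + 4)^2)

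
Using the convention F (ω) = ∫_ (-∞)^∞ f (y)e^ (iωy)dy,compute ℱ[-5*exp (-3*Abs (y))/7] -30/ (7*ω^2 + 63)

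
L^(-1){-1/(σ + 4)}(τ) -exp(-4*τ)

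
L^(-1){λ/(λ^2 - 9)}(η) cosh(3 * η)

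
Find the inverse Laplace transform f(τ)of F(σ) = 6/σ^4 τ^3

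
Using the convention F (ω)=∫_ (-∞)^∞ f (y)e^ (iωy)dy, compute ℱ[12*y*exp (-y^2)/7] 6*I*sqrt (pi)*ω*exp (-ω^2/4)/7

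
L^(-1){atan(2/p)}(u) sin(2*u)/u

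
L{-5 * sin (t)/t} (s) -5 * atan (1/s)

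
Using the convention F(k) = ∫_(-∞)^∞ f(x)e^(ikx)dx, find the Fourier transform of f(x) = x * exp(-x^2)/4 I * sqrt(pi) * k * exp(-k^2/4)/8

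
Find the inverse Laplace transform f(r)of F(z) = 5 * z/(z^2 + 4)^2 5 * r * sin(2 * r)/4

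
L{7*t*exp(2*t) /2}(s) 7/(2*(s - 2) ^2) 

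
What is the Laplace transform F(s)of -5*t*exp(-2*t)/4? -5/(4*(s+2)^2)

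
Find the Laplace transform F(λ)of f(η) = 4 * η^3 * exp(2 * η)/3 8/(λ - 2)^4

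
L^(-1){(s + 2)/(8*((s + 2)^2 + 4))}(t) exp(-2*t)*cos(2*t)/8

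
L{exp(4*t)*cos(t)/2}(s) (s - 4)/(2*((s - 4)^2+1))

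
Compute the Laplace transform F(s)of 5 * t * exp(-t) 5/(s + 1)^2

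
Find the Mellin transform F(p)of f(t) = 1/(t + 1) pi * csc(pi * p)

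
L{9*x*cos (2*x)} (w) 9*(w^2 - 4)/ (w^2 + 4)^2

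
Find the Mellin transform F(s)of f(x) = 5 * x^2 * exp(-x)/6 5 * gamma(s+2)/6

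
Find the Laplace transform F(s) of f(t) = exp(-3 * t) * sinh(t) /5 1/(5 * ((s + 3) ^2 - 1) ) 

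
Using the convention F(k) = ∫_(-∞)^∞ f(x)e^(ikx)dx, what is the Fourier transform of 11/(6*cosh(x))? 11*pi/(6*cosh(pi*k/2))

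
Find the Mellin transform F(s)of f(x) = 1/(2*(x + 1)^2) (-pi*s + pi)/(2*sin(pi*s))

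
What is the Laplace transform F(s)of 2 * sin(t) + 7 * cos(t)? 7 * s/(s^2 + 1) + 2/(s^2 + 1)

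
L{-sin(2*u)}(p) -2/(p^2 + 4)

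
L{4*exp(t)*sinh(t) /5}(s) 4/(5*s*(s - 2) ) 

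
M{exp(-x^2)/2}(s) gamma(s/2)/4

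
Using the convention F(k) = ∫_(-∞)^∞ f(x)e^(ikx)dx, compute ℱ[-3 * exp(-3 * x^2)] -sqrt(3) * sqrt(pi) * exp(-k^2/12)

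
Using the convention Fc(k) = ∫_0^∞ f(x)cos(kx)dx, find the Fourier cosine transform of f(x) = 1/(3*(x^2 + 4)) pi*exp(-2*k)/12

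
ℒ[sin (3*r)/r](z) atan (3/z)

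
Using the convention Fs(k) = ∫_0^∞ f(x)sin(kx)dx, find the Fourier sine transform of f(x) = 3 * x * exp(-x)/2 3 * k/(k^2 + 1)^2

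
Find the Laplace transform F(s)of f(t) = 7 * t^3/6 7/s^4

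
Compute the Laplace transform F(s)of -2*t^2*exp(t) -4/(s - 1)^3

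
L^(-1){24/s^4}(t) 4 * t^3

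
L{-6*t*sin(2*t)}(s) -24*s/(s^2 + 4)^2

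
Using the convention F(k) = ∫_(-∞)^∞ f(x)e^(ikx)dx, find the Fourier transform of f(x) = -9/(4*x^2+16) -9*pi*exp(-2*Abs(k))/8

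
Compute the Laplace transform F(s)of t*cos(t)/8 (s^2 - 1)/(8*(s^2 + 1)^2)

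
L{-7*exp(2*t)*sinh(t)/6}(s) -7/(6*(s - 2)^2 - 6)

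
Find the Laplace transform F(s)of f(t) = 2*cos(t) 2*s/(s^2 + 1)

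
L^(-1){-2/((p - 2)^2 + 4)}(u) -exp(2 * u) * sin(2 * u)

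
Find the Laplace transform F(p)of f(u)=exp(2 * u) 1/(p - 2)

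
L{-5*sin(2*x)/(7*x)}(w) -5*atan(2/w)/7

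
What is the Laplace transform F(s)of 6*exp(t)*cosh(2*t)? 6*(s - 1)/((s - 1)^2-4)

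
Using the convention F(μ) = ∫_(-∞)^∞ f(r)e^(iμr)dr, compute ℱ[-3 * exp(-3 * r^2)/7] -sqrt(3) * sqrt(pi) * exp(-μ^2/12)/7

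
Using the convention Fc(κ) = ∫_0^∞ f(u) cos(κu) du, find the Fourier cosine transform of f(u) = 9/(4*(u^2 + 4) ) 9*pi*exp(-2*κ) /16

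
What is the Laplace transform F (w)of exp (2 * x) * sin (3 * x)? 3/ ( (w - 2)^2 + 9)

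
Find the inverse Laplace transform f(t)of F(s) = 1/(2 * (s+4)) exp(-4 * t)/2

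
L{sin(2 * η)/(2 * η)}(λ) atan(2/λ)/2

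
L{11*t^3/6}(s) 11/s^4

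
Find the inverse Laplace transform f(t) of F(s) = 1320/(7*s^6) 11*t^5/7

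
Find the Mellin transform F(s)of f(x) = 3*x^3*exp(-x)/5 3*gamma(s + 3)/5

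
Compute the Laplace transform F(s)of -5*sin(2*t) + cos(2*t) s/(s^2 + 4) - 10/(s^2 + 4)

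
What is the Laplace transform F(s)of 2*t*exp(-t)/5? 2/(5*(s + 1)^2)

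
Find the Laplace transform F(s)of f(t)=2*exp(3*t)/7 2/(7*(s - 3))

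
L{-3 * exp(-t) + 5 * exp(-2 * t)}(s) 5/(s + 2) - 3/(s + 1)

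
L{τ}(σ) σ^(-2)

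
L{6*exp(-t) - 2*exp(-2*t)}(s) 6/(s + 1) - 2/(s + 2)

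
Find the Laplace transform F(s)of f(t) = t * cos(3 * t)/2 (s^2 - 9)/(2 * (s^2+9)^2)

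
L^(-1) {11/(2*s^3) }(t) 11*t^2/4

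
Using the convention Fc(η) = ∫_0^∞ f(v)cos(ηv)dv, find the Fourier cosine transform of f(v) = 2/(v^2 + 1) pi * exp(-η)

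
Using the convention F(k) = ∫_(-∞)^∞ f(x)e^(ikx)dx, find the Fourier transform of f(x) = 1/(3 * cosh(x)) pi/(3 * cosh(pi * k/2))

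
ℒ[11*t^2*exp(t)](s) 22/(s - 1)^3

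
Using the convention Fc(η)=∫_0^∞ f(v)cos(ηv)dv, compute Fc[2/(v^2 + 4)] pi*exp(-2*η)/2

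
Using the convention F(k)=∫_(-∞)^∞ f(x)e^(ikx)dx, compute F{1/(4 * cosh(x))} pi/(4 * cosh(pi * k/2))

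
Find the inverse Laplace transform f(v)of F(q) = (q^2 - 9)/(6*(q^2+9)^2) v*cos(3*v)/6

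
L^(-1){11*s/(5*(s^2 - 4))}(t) 11*cosh(2*t)/5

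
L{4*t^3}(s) 24/s^4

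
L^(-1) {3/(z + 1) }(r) 3 * exp(-r) 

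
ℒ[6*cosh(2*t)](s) 6*s/(s^2-4)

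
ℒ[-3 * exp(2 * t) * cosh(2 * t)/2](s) 3 * (2 - s)/(2 * s * (s - 4))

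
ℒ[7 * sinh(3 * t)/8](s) 21/(8 * (s^2 - 9))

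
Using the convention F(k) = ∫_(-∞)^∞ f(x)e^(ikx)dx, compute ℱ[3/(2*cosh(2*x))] 3*pi/(4*cosh(pi*k/4))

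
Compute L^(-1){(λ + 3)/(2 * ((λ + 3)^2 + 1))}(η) exp(-3 * η) * cos(η)/2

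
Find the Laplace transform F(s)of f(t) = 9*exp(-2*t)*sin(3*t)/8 27/(8*((s + 2)^2 + 9))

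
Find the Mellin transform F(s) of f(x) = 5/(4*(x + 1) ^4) 5*gamma(s)*gamma(4 - s) /24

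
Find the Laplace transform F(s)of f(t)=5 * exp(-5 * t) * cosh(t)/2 5 * (s + 5)/(2 * ((s + 5)^2 - 1))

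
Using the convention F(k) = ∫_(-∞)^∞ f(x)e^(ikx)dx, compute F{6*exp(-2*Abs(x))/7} 24/(7*(k^2+4))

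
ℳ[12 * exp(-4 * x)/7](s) 12 * gamma(s)/(7 * 2^(2 * s))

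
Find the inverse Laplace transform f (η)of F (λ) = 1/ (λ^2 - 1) sinh (η)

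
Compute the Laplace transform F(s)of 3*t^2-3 6/s^3-3/s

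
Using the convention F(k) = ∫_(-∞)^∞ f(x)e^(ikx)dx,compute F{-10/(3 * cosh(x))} -10 * pi/(3 * cosh(pi * k/2))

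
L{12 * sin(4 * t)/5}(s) 48/(5 * (s^2 + 16))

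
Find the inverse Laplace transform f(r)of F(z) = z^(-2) r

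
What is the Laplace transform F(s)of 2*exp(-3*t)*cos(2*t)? 2*(s + 3)/((s + 3)^2 + 4)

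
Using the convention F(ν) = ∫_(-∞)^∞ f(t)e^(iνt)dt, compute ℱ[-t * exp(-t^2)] -I * sqrt(pi) * ν * exp(-ν^2/4)/2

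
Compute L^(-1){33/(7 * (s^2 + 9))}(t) 11 * sin(3 * t)/7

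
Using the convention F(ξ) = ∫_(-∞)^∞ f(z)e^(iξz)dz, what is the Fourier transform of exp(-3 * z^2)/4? sqrt(3) * sqrt(pi) * exp(-ξ^2/12)/12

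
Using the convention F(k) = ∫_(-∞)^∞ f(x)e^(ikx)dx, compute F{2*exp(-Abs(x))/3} 4/(3*(k^2 + 1))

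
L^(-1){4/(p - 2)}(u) 4*exp(2*u)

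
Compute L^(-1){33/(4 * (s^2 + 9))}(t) 11 * sin(3 * t)/4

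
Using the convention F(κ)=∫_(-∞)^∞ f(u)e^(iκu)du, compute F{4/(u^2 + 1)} 4*pi*exp(-Abs(κ))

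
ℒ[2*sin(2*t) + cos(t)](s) 4/(s^2 + 4) + s/(s^2 + 1)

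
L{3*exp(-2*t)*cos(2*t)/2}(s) 3*(s + 2)/(2*((s + 2)^2 + 4))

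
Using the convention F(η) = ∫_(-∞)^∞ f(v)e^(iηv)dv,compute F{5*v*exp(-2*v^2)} 5*sqrt(2)*I*sqrt(pi)*η*exp(-η^2/8)/8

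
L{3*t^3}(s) 18/s^4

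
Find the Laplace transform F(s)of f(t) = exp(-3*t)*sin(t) 1/((s + 3)^2 + 1)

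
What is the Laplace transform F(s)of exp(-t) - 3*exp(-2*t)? 1/(s + 1) - 3/(s + 2)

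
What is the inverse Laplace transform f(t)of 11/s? 11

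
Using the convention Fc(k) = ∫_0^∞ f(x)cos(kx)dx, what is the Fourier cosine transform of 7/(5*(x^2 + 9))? 7*pi*exp(-3*k)/30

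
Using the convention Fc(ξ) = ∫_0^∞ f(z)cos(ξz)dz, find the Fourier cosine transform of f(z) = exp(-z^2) sqrt(pi) * exp(-ξ^2/4)/2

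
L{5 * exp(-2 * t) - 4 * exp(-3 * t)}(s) 5/(s + 2) - 4/(s + 3)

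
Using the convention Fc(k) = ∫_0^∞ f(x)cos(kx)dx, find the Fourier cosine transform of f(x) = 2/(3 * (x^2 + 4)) pi * exp(-2 * k)/6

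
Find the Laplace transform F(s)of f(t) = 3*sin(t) 3/(s^2 + 1)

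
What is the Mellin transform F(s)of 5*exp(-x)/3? 5*gamma(s)/3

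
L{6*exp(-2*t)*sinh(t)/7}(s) 6/(7*((s + 2)^2 - 1))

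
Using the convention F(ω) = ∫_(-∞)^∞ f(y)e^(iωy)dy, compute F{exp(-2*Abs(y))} 4/(ω^2 + 4)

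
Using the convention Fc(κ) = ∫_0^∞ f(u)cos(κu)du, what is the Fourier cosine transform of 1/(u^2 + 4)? pi * exp(-2 * κ)/4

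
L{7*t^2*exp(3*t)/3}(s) 14/(3*(s - 3)^3)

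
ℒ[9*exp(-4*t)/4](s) 9/(4*(s + 4))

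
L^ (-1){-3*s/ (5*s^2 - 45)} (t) -3*cosh (3*t)/5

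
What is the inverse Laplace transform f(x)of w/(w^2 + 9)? cos(3*x)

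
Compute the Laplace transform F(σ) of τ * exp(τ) (σ - 1) ^(-2) 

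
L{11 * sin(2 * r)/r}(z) 11 * atan(2/z)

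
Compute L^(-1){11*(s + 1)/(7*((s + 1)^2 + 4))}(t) 11*exp(-t)*cos(2*t)/7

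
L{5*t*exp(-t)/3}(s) 5/(3*(s + 1)^2)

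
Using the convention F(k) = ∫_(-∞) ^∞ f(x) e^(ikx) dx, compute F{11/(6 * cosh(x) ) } 11 * pi/(6 * cosh(pi * k/2) ) 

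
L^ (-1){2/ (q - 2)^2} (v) 2*v*exp (2*v)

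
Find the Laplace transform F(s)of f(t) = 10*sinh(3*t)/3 10/(s^2 - 9)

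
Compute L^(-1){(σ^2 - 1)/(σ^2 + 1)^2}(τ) τ * cos(τ)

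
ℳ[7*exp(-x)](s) 7*gamma(s)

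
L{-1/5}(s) -1/(5 * s)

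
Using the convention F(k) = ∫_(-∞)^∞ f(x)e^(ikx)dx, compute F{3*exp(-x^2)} 3*sqrt(pi)*exp(-k^2/4)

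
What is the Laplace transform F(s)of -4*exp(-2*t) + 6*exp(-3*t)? 6/(s + 3) - 4/(s + 2)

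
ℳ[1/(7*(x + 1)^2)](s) (-pi*s + pi)/(7*sin(pi*s))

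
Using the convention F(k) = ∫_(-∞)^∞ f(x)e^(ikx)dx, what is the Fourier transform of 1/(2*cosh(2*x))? pi/(4*cosh(pi*k/4))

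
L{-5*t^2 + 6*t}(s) 6/s^2 - 10/s^3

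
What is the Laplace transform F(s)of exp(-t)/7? 1/(7*(s+1))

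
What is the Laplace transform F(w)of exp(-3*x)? 1/(w + 3)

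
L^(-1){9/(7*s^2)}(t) 9*t/7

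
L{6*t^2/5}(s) 12/(5*s^3)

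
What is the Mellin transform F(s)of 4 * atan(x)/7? -2 * pi * sec(pi * s/2)/(7 * s)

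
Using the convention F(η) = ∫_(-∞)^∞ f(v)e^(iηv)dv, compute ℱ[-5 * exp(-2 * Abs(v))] -20/(η^2 + 4)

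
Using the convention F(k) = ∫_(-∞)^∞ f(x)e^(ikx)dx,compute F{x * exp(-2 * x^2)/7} sqrt(2) * I * sqrt(pi) * k * exp(-k^2/8)/56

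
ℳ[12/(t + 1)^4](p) 2*gamma(p)*gamma(4 - p)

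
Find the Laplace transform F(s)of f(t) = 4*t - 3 4/s^2 - 3/s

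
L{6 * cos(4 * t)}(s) 6 * s/(s^2 + 16)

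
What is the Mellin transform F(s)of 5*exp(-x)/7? 5*gamma(s)/7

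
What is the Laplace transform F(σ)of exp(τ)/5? 1/(5*(σ - 1))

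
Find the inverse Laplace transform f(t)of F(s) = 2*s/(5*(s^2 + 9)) 2*cos(3*t)/5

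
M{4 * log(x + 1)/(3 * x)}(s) -4 * pi * csc(pi * s)/(3 * s - 3)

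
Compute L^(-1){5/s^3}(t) 5*t^2/2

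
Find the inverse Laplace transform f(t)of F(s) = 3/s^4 t^3/2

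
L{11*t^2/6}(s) 11/(3*s^3)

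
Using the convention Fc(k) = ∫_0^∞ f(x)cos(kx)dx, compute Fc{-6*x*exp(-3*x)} 6*(k^2 - 9)/(k^2 + 9)^2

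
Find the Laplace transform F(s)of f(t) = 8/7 8/(7 * s)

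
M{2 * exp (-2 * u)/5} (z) 2^ (1 - z) * gamma (z)/5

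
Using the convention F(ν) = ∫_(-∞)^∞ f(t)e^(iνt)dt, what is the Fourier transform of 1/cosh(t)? pi/cosh(pi*ν/2)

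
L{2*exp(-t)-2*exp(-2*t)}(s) 2/(s + 1)-2/(s + 2)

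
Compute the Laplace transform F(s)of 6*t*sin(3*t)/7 36*s/(7*(s^2 + 9)^2)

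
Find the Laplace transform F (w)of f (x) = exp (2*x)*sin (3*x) 3/ ( (w - 2)^2 + 9)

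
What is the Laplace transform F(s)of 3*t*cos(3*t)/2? 3*(s^2 - 9)/(2*(s^2 + 9)^2)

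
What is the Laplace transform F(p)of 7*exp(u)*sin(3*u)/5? 21/(5*((p - 1)^2 + 9))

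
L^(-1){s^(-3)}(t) t^2/2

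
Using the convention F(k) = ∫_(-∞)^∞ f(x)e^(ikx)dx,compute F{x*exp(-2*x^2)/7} sqrt(2)*I*sqrt(pi)*k*exp(-k^2/8)/56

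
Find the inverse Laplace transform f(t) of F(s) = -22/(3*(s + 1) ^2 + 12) -11*exp(-t)*sin(2*t) /3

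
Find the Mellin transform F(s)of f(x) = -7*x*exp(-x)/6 -7*gamma(s+1)/6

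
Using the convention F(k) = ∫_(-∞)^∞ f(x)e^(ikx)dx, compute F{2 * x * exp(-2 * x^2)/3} sqrt(2) * I * sqrt(pi) * k * exp(-k^2/8)/12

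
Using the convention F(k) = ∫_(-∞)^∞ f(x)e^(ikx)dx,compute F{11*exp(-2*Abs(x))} 44/(k^2+4)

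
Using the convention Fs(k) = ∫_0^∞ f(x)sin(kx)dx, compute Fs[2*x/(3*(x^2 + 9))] pi*exp(-3*k)/3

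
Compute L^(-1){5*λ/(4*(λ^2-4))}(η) 5*cosh(2*η)/4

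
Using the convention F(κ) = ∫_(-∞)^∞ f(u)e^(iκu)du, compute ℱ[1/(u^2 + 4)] pi * exp(-2 * Abs(κ))/2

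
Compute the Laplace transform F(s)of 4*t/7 4/(7*s^2)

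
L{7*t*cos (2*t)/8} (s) 7*(s^2 - 4)/ (8*(s^2 + 4)^2)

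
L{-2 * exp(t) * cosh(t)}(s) 2 * (1 - s)/(s * (s - 2))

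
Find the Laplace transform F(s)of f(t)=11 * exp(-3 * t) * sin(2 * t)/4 11/(2 * ((s + 3)^2 + 4))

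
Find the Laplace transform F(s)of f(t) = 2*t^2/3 4/(3*s^3)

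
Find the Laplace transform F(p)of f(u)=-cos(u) -p/(p^2 + 1)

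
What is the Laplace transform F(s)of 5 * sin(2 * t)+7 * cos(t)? 7 * s/(s^2+1)+10/(s^2+4)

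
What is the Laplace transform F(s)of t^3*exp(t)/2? 3/(s - 1)^4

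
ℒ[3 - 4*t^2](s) 3/s - 8/s^3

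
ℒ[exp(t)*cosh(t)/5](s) (s - 1)/(5*s*(s - 2))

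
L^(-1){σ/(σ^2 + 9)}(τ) cos(3*τ)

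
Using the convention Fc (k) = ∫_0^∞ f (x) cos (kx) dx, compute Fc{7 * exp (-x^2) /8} 7 * sqrt (pi) * exp (-k^2/4) /16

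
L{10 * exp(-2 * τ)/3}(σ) 10/(3 * (σ + 2))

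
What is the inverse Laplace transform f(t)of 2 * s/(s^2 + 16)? 2 * cos(4 * t)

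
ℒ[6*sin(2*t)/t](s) 6*atan(2/s)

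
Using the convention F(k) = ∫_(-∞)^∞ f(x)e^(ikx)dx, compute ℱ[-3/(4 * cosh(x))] -3 * pi/(4 * cosh(pi * k/2))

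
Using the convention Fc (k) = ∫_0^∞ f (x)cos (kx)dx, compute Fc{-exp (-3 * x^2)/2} -sqrt (3) * sqrt (pi) * exp (-k^2/12)/12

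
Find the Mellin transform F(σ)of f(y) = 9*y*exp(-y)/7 9*gamma(σ + 1)/7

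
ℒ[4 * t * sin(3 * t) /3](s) 8 * s/(s^2 + 9) ^2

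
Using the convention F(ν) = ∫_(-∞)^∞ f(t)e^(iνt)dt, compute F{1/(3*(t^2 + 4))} pi*exp(-2*Abs(ν))/6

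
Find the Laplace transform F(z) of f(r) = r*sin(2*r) 4*z/(z^2+4) ^2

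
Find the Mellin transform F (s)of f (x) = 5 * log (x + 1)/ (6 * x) -5 * pi * csc (pi * s)/ (6 * s - 6)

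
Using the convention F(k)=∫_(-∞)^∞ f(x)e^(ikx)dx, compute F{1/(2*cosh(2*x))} pi/(4*cosh(pi*k/4))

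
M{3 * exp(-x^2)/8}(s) 3 * gamma(s/2)/16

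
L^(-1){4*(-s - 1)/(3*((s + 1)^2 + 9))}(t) -4*exp(-t)*cos(3*t)/3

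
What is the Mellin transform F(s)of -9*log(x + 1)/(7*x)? 9*pi*csc(pi*s)/(7*(s - 1))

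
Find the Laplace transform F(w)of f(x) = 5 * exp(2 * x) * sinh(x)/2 5/(2 * ((w - 2)^2 - 1))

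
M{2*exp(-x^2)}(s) gamma(s/2)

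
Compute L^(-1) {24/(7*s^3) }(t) 12*t^2/7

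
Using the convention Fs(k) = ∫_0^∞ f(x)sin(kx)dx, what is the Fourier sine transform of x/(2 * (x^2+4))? pi * exp(-2 * k)/4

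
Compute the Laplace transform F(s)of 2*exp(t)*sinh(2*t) 4/((s - 1)^2 - 4)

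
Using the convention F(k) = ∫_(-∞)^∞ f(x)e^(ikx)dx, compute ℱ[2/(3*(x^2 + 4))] pi*exp(-2*Abs(k))/3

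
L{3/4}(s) 3/(4*s)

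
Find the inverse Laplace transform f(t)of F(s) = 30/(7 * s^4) 5 * t^3/7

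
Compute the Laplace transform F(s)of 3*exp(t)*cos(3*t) 3*(s - 1)/((s - 1)^2 + 9)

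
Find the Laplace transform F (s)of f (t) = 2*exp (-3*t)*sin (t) 2/ ( (s + 3)^2 + 1)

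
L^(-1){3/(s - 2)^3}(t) 3*t^2*exp(2*t)/2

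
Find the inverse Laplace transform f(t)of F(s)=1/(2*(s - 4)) exp(4*t)/2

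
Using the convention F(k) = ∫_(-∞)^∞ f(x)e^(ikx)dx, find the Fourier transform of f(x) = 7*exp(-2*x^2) 7*sqrt(2)*sqrt(pi)*exp(-k^2/8)/2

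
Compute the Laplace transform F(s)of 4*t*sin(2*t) 16*s/(s^2 + 4)^2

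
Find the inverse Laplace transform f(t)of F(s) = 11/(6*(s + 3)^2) 11*t*exp(-3*t)/6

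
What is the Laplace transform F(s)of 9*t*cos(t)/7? 9*(s^2 - 1)/(7*(s^2+1)^2)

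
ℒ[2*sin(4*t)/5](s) 8/(5*(s^2 + 16))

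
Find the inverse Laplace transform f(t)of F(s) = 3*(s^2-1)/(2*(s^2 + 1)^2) 3*t*cos(t)/2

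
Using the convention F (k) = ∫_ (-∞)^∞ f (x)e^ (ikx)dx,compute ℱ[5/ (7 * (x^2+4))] 5 * pi * exp (-2 * Abs (k))/14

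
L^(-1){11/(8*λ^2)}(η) 11*η/8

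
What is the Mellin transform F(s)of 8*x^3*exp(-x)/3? 8*gamma(s + 3)/3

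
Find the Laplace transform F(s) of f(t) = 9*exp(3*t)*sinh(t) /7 9/(7*((s - 3) ^2 - 1) ) 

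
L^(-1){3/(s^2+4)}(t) 3 * sin(2 * t)/2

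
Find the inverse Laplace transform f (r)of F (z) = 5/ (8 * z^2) 5 * r/8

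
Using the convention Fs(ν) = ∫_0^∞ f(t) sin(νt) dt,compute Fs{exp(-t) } ν/(ν^2 + 1) 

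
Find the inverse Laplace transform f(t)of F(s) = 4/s 4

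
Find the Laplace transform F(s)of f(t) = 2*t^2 4/s^3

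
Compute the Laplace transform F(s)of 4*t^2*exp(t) 8/(s - 1)^3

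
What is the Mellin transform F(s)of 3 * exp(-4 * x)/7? 3 * gamma(s)/(7 * 4^s)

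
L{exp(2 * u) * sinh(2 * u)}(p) 2/(p * (p - 4))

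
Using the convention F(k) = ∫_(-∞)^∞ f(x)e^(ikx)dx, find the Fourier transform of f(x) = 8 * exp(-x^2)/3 8 * sqrt(pi) * exp(-k^2/4)/3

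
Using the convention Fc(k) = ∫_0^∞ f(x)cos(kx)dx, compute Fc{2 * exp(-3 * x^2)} sqrt(3) * sqrt(pi) * exp(-k^2/12)/3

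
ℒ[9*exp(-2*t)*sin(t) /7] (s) 9/(7*((s + 2) ^2 + 1) ) 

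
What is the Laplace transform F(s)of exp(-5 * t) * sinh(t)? 1/((s + 5)^2 - 1)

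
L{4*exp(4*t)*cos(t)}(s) 4*(s - 4)/((s - 4)^2 + 1)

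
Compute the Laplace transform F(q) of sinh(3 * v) 3/(q^2 - 9) 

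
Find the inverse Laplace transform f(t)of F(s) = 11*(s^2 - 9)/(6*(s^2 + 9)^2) 11*t*cos(3*t)/6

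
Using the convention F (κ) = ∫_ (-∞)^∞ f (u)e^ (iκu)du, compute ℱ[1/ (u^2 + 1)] pi*exp (-Abs (κ))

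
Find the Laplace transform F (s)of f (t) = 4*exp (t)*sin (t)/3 4/ (3*( (s - 1)^2 + 1))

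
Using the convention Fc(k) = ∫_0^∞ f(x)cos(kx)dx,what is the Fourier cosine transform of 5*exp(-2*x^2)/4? 5*sqrt(2)*sqrt(pi)*exp(-k^2/8)/16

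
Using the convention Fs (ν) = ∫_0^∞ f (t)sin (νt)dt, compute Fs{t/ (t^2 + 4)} pi * exp (-2 * ν)/2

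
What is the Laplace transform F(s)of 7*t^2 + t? 14/s^3 + s^(-2)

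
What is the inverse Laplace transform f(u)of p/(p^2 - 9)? cosh(3 * u)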